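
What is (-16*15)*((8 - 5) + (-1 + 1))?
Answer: -720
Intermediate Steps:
(-16*15)*((8 - 5) + (-1 + 1)) = -240*(3 + 0) = -240*3 = -720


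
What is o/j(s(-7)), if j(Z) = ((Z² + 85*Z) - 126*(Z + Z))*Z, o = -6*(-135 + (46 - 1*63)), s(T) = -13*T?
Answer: -12/8281 ≈ -0.0014491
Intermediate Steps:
o = 912 (o = -6*(-135 + (46 - 63)) = -6*(-135 - 17) = -6*(-152) = 912)
j(Z) = Z*(Z² - 167*Z) (j(Z) = ((Z² + 85*Z) - 252*Z)*Z = (Z² - 167*Z)*Z = Z*(Z² - 167*Z))
o/j(s(-7)) = 912/(((-13*(-7))²*(-167 - 13*(-7)))) = 912/((91²*(-167 + 91))) = 912/((8281*(-76))) = 912/(-629356) = 912*(-1/629356) = -12/8281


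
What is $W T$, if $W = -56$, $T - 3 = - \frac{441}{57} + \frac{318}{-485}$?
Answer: $\frac{2782752}{9215} \approx 301.98$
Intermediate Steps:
$T = - \frac{49692}{9215}$ ($T = 3 + \left(- \frac{441}{57} + \frac{318}{-485}\right) = 3 + \left(\left(-441\right) \frac{1}{57} + 318 \left(- \frac{1}{485}\right)\right) = 3 - \frac{77337}{9215} = - \frac{49692}{9215} \approx -5.3925$)
$W T = \left(-56\right) \left(- \frac{49692}{9215}\right) = \frac{2782752}{9215}$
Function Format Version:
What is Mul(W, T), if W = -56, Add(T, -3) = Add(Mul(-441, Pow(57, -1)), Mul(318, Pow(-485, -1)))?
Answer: Rational(2782752, 9215) ≈ 301.98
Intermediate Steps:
T = Rational(-49692, 9215) (T = Add(3, Add(Mul(-441, Pow(57, -1)), Mul(318, Pow(-485, -1)))) = Add(3, Add(Mul(-441, Rational(1, 57)), Mul(318, Rational(-1, 485)))) = Add(3, Add(Rational(-147, 19), Rational(-318, 485))) = Add(3, Rational(-77337, 9215)) = Rational(-49692, 9215) ≈ -5.3925)
Mul(W, T) = Mul(-56, Rational(-49692, 9215)) = Rational(2782752, 9215)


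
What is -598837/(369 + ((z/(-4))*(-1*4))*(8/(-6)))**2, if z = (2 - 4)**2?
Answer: -5389533/1190281 ≈ -4.5279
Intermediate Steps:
z = 4 (z = (-2)**2 = 4)
-598837/(369 + ((z/(-4))*(-1*4))*(8/(-6)))**2 = -598837/(369 + ((4/(-4))*(-1*4))*(8/(-6)))**2 = -598837/(369 + ((4*(-1/4))*(-4))*(8*(-1/6)))**2 = -598837/(369 - 1*(-4)*(-4/3))**2 = -598837/(369 + 4*(-4/3))**2 = -598837/(369 - 16/3)**2 = -598837/((1091/3)**2) = -598837/1190281/9 = -598837*9/1190281 = -5389533/1190281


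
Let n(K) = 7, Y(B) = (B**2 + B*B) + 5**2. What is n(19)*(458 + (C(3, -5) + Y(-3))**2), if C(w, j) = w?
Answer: 18018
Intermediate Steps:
Y(B) = 25 + 2*B**2 (Y(B) = (B**2 + B**2) + 25 = 2*B**2 + 25 = 25 + 2*B**2)
n(19)*(458 + (C(3, -5) + Y(-3))**2) = 7*(458 + (3 + (25 + 2*(-3)**2))**2) = 7*(458 + (3 + (25 + 2*9))**2) = 7*(458 + (3 + (25 + 18))**2) = 7*(458 + (3 + 43)**2) = 7*(458 + 46**2) = 7*(458 + 2116) = 7*2574 = 18018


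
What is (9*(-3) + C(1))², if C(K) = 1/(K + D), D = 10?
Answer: 87616/121 ≈ 724.10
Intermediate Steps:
C(K) = 1/(10 + K) (C(K) = 1/(K + 10) = 1/(10 + K))
(9*(-3) + C(1))² = (9*(-3) + 1/(10 + 1))² = (-27 + 1/11)² = (-296/11)² = 87616/121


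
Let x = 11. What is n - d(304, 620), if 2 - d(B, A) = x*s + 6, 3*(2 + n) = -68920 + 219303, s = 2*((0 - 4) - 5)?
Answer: 149795/3 ≈ 49932.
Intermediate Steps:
s = -18 (s = 2*(-4 - 5) = 2*(-9) = -18)
n = 150377/3 (n = -2 + (-68920 + 219303)/3 = -2 + (1/3)*150383 = -2 + 150383/3 = 150377/3 ≈ 50126.)
d(B, A) = 194 (d(B, A) = 2 - (11*(-18) + 6) = 2 - (-198 + 6) = 2 - 1*(-192) = 2 + 192 = 194)
n - d(304, 620) = 150377/3 - 1*194 = 150377/3 - 194 = 149795/3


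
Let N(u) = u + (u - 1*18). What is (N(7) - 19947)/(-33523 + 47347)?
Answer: -19951/13824 ≈ -1.4432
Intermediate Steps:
N(u) = -18 + 2*u (N(u) = u + (u - 18) = u + (-18 + u) = -18 + 2*u)
(N(7) - 19947)/(-33523 + 47347) = ((-18 + 2*7) - 19947)/(-33523 + 47347) = ((-18 + 14) - 19947)/13824 = (-4 - 19947)*(1/13824) = -19951*1/13824 = -19951/13824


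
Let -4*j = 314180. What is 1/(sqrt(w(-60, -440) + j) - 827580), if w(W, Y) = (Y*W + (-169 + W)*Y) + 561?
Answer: -68965/57074050602 - sqrt(1366)/114148101204 ≈ -1.2087e-6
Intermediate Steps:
w(W, Y) = 561 + W*Y + Y*(-169 + W) (w(W, Y) = (W*Y + Y*(-169 + W)) + 561 = 561 + W*Y + Y*(-169 + W))
j = -78545 (j = -1/4*314180 = -78545)
1/(sqrt(w(-60, -440) + j) - 827580) = 1/(sqrt((561 - 169*(-440) + 2*(-60)*(-440)) - 78545) - 827580) = 1/(sqrt((561 + 74360 + 52800) - 78545) - 827580) = 1/(sqrt(127721 - 78545) - 827580) = 1/(sqrt(49176) - 827580) = 1/(6*sqrt(1366) - 827580) = 1/(-827580 + 6*sqrt(1366))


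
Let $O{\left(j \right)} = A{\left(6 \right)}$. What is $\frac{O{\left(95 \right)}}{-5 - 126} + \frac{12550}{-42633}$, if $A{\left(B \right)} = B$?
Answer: $- \frac{1899848}{5584923} \approx -0.34017$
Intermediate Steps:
$O{\left(j \right)} = 6$
$\frac{O{\left(95 \right)}}{-5 - 126} + \frac{12550}{-42633} = \frac{6}{-5 - 126} + \frac{12550}{-42633} = \frac{6}{-5 - 126} + 12550 \left(- \frac{1}{42633}\right) = \frac{6}{-131} - \frac{12550}{42633} = 6 \left(- \frac{1}{131}\right) - \frac{12550}{42633} = - \frac{6}{131} - \frac{12550}{42633} = - \frac{1899848}{5584923}$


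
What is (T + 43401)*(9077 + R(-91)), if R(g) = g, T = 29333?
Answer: 653587724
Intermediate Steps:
(T + 43401)*(9077 + R(-91)) = (29333 + 43401)*(9077 - 91) = 72734*8986 = 653587724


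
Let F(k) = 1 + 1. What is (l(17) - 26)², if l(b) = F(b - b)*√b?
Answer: 744 - 104*√17 ≈ 315.20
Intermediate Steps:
F(k) = 2
l(b) = 2*√b
(l(17) - 26)² = (2*√17 - 26)² = (-26 + 2*√17)²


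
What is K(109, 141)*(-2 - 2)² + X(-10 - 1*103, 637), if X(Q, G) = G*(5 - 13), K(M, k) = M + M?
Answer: -1608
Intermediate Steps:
K(M, k) = 2*M
X(Q, G) = -8*G (X(Q, G) = G*(-8) = -8*G)
K(109, 141)*(-2 - 2)² + X(-10 - 1*103, 637) = (2*109)*(-2 - 2)² - 8*637 = 218*(-4)² - 5096 = 218*16 - 5096 = 3488 - 5096 = -1608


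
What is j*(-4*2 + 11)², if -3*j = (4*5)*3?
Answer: -180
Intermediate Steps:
j = -20 (j = -4*5*3/3 = -20*3/3 = -⅓*60 = -20)
j*(-4*2 + 11)² = -20*(-4*2 + 11)² = -20*(-8 + 11)² = -20*3² = -20*9 = -180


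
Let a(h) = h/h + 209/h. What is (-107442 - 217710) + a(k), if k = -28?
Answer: -9104437/28 ≈ -3.2516e+5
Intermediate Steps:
a(h) = 1 + 209/h
(-107442 - 217710) + a(k) = (-107442 - 217710) + (209 - 28)/(-28) = -325152 - 1/28*181 = -325152 - 181/28 = -9104437/28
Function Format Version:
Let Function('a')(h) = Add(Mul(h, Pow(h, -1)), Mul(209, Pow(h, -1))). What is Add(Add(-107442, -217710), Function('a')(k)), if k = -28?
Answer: Rational(-9104437, 28) ≈ -3.2516e+5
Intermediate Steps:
Function('a')(h) = Add(1, Mul(209, Pow(h, -1)))
Add(Add(-107442, -217710), Function('a')(k)) = Add(Add(-107442, -217710), Mul(Pow(-28, -1), Add(209, -28))) = Add(-325152, Mul(Rational(-1, 28), 181)) = Add(-325152, Rational(-181, 28)) = Rational(-9104437, 28)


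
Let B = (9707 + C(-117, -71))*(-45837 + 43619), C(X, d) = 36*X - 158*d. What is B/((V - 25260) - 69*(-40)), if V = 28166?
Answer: -18534717/2833 ≈ -6542.4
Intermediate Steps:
C(X, d) = -158*d + 36*X
B = -37069434 (B = (9707 + (-158*(-71) + 36*(-117)))*(-45837 + 43619) = (9707 + (11218 - 4212))*(-2218) = (9707 + 7006)*(-2218) = 16713*(-2218) = -37069434)
B/((V - 25260) - 69*(-40)) = -37069434/((28166 - 25260) - 69*(-40)) = -37069434/(2906 + 2760) = -37069434/5666 = -37069434*1/5666 = -18534717/2833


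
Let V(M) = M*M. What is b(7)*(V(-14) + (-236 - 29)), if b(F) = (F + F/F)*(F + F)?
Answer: -7728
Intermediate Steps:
V(M) = M²
b(F) = 2*F*(1 + F) (b(F) = (F + 1)*(2*F) = (1 + F)*(2*F) = 2*F*(1 + F))
b(7)*(V(-14) + (-236 - 29)) = (2*7*(1 + 7))*((-14)² + (-236 - 29)) = (2*7*8)*(196 - 265) = 112*(-69) = -7728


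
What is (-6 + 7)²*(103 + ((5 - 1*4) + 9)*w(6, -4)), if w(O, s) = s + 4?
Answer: 103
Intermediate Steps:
w(O, s) = 4 + s
(-6 + 7)²*(103 + ((5 - 1*4) + 9)*w(6, -4)) = (-6 + 7)²*(103 + ((5 - 1*4) + 9)*(4 - 4)) = 1²*(103 + ((5 - 4) + 9)*0) = 1*(103 + (1 + 9)*0) = 1*(103 + 10*0) = 1*(103 + 0) = 1*103 = 103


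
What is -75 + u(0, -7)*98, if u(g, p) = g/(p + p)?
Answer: -75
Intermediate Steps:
u(g, p) = g/(2*p) (u(g, p) = g/((2*p)) = g*(1/(2*p)) = g/(2*p))
-75 + u(0, -7)*98 = -75 + ((½)*0/(-7))*98 = -75 + ((½)*0*(-⅐))*98 = -75 + 0*98 = -75 + 0 = -75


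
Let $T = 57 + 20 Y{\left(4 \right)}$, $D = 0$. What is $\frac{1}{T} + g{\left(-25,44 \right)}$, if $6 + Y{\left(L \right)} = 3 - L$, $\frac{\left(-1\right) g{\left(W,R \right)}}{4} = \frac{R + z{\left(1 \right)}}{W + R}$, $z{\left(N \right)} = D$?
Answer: $- \frac{14627}{1577} \approx -9.2752$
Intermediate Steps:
$z{\left(N \right)} = 0$
$g{\left(W,R \right)} = - \frac{4 R}{R + W}$ ($g{\left(W,R \right)} = - 4 \frac{R + 0}{W + R} = - 4 \frac{R}{R + W} = - \frac{4 R}{R + W}$)
$Y{\left(L \right)} = -3 - L$ ($Y{\left(L \right)} = -6 - \left(-3 + L\right) = -3 - L$)
$T = -83$ ($T = 57 + 20 \left(-3 - 4\right) = 57 + 20 \left(-7\right) = 57 - 140 = -83$)
$\frac{1}{T} + g{\left(-25,44 \right)} = \frac{1}{-83} - \frac{176}{44 - 25} = - \frac{1}{83} - \frac{176}{19} = - \frac{14627}{1577}$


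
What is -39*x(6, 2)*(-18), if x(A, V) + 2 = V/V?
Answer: -702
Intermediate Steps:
x(A, V) = -1 (x(A, V) = -2 + V/V = -2 + 1 = -1)
-39*x(6, 2)*(-18) = -39*(-1)*(-18) = 39*(-18) = -702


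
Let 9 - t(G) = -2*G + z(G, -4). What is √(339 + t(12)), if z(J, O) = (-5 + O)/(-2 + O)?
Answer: √1482/2 ≈ 19.248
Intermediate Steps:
z(J, O) = (-5 + O)/(-2 + O)
t(G) = 15/2 + 2*G (t(G) = 9 - (-2*G + (-5 - 4)/(-2 - 4)) = 9 - (-2*G - 9/(-6)) = 9 - (-2*G - ⅙*(-9)) = 9 - (-2*G + 3/2) = 9 - (3/2 - 2*G) = 9 + (-3/2 + 2*G) = 15/2 + 2*G)
√(339 + t(12)) = √(339 + (15/2 + 2*12)) = √(339 + (15/2 + 24)) = √(339 + 63/2) = √(741/2) = √1482/2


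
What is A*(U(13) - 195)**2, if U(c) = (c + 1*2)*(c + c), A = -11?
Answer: -418275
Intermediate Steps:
U(c) = 2*c*(2 + c) (U(c) = (c + 2)*(2*c) = (2 + c)*(2*c) = 2*c*(2 + c))
A*(U(13) - 195)**2 = -11*(2*13*(2 + 13) - 195)**2 = -11*(2*13*15 - 195)**2 = -11*(390 - 195)**2 = -11*195**2 = -11*38025 = -418275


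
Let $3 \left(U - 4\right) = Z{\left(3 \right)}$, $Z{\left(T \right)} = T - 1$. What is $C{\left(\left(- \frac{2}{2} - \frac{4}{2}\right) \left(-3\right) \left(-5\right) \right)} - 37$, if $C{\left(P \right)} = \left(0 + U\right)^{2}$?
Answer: $- \frac{137}{9} \approx -15.222$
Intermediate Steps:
$Z{\left(T \right)} = -1 + T$ ($Z{\left(T \right)} = T - 1 = -1 + T$)
$U = \frac{14}{3}$ ($U = 4 + \frac{-1 + 3}{3} = 4 + \frac{1}{3} \cdot 2 = 4 + \frac{2}{3} = \frac{14}{3} \approx 4.6667$)
$C{\left(P \right)} = \frac{196}{9}$ ($C{\left(P \right)} = \left(0 + \frac{14}{3}\right)^{2} = \left(\frac{14}{3}\right)^{2} = \frac{196}{9}$)
$C{\left(\left(- \frac{2}{2} - \frac{4}{2}\right) \left(-3\right) \left(-5\right) \right)} - 37 = \frac{196}{9} - 37 = - \frac{137}{9}$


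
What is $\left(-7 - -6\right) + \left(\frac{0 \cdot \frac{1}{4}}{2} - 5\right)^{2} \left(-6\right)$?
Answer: $-151$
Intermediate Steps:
$\left(-7 - -6\right) + \left(\frac{0 \cdot \frac{1}{4}}{2} - 5\right)^{2} \left(-6\right) = \left(-7 + 6\right) + \left(0 \cdot \frac{1}{4} \cdot \frac{1}{2} - 5\right)^{2} \left(-6\right) = -1 + \left(0 \cdot \frac{1}{2} - 5\right)^{2} \left(-6\right) = -1 + \left(0 - 5\right)^{2} \left(-6\right) = -1 + \left(-5\right)^{2} \left(-6\right) = -1 + 25 \left(-6\right) = -1 - 150 = -151$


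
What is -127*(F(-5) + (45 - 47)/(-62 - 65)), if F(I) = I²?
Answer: -3177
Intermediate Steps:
-127*(F(-5) + (45 - 47)/(-62 - 65)) = -127*((-5)² + (45 - 47)/(-62 - 65)) = -127*(25 - 2/(-127)) = -127*(25 - 2*(-1/127)) = -127*(25 + 2/127) = -127*3177/127 = -3177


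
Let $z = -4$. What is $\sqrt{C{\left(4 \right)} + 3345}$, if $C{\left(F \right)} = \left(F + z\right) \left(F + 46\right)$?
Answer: $\sqrt{3345} \approx 57.836$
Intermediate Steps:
$C{\left(F \right)} = \left(-4 + F\right) \left(46 + F\right)$ ($C{\left(F \right)} = \left(F - 4\right) \left(F + 46\right) = \left(-4 + F\right) \left(46 + F\right)$)
$\sqrt{C{\left(4 \right)} + 3345} = \sqrt{\left(-184 + 4^{2} + 42 \cdot 4\right) + 3345} = \sqrt{\left(-184 + 16 + 168\right) + 3345} = \sqrt{0 + 3345} = \sqrt{3345}$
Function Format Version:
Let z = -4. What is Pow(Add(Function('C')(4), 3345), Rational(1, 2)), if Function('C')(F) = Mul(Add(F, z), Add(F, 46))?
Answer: Pow(3345, Rational(1, 2)) ≈ 57.836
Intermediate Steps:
Function('C')(F) = Mul(Add(-4, F), Add(46, F)) (Function('C')(F) = Mul(Add(F, -4), Add(F, 46)) = Mul(Add(-4, F), Add(46, F)))
Pow(Add(Function('C')(4), 3345), Rational(1, 2)) = Pow(Add(Add(-184, Pow(4, 2), Mul(42, 4)), 3345), Rational(1, 2)) = Pow(Add(Add(-184, 16, 168), 3345), Rational(1, 2)) = Pow(Add(0, 3345), Rational(1, 2)) = Pow(3345, Rational(1, 2))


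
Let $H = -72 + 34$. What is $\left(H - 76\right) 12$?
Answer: $-1368$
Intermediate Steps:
$H = -38$
$\left(H - 76\right) 12 = \left(-38 - 76\right) 12 = \left(-114\right) 12 = -1368$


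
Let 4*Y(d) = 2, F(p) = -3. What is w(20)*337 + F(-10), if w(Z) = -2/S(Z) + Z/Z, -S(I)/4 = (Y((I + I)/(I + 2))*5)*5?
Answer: 8687/25 ≈ 347.48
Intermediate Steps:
Y(d) = ½ (Y(d) = (¼)*2 = ½)
S(I) = -50 (S(I) = -4*(½)*5*5 = -10*5 = -4*25/2 = -50)
w(Z) = 26/25 (w(Z) = -2/(-50) + Z/Z = -2*(-1/50) + 1 = 1/25 + 1 = 26/25)
w(20)*337 + F(-10) = (26/25)*337 - 3 = 8762/25 - 3 = 8687/25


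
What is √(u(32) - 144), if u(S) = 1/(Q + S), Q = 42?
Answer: I*√788470/74 ≈ 11.999*I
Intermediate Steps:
u(S) = 1/(42 + S)
√(u(32) - 144) = √(1/(42 + 32) - 144) = √(1/74 - 144) = √(-10655/74) = I*√788470/74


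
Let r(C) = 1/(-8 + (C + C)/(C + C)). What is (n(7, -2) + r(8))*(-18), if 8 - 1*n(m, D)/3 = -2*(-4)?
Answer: 18/7 ≈ 2.5714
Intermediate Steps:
n(m, D) = 0 (n(m, D) = 24 - (-6)*(-4) = 24 - 3*8 = 24 - 24 = 0)
r(C) = -1/7 (r(C) = 1/(-8 + (2*C)/((2*C))) = 1/(-8 + (2*C)*(1/(2*C))) = 1/(-8 + 1) = 1/(-7) = -1/7)
(n(7, -2) + r(8))*(-18) = (0 - 1/7)*(-18) = -1/7*(-18) = 18/7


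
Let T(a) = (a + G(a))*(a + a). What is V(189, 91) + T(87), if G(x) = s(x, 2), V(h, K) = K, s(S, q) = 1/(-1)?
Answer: 15055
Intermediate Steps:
s(S, q) = -1
G(x) = -1
T(a) = 2*a*(-1 + a) (T(a) = (a - 1)*(a + a) = (-1 + a)*(2*a) = 2*a*(-1 + a))
V(189, 91) + T(87) = 91 + 2*87*(-1 + 87) = 91 + 2*87*86 = 91 + 14964 = 15055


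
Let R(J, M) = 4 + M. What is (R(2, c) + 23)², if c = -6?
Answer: 441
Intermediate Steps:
(R(2, c) + 23)² = ((4 - 6) + 23)² = (-2 + 23)² = 21² = 441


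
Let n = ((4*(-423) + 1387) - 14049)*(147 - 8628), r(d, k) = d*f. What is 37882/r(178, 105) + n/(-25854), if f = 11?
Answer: -19781685272/4218511 ≈ -4689.3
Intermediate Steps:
r(d, k) = 11*d (r(d, k) = d*11 = 11*d)
n = 121736274 (n = ((-1692 + 1387) - 14049)*(-8481) = (-305 - 14049)*(-8481) = -14354*(-8481) = 121736274)
37882/r(178, 105) + n/(-25854) = 37882/((11*178)) + 121736274/(-25854) = 37882/1958 + 121736274*(-1/25854) = 37882*(1/1958) - 20289379/4309 = 18941/979 - 20289379/4309 = -19781685272/4218511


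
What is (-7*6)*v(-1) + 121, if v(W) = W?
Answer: 163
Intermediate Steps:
(-7*6)*v(-1) + 121 = -7*6*(-1) + 121 = -42*(-1) + 121 = 42 + 121 = 163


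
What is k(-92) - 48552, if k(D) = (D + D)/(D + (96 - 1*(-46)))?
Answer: -1213892/25 ≈ -48556.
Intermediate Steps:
k(D) = 2*D/(142 + D) (k(D) = (2*D)/(D + (96 + 46)) = (2*D)/(D + 142) = (2*D)/(142 + D) = 2*D/(142 + D))
k(-92) - 48552 = 2*(-92)/(142 - 92) - 48552 = 2*(-92)/50 - 48552 = 2*(-92)*(1/50) - 48552 = -92/25 - 48552 = -1213892/25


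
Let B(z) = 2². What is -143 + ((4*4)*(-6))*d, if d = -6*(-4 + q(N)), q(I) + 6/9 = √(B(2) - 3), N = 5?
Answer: -2255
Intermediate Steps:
B(z) = 4
q(I) = ⅓ (q(I) = -⅔ + √(4 - 3) = -⅔ + √1 = -⅔ + 1 = ⅓)
d = 22 (d = -6*(-4 + ⅓) = -6*(-11/3) = 22)
-143 + ((4*4)*(-6))*d = -143 + ((4*4)*(-6))*22 = -143 + (16*(-6))*22 = -143 - 96*22 = -143 - 2112 = -2255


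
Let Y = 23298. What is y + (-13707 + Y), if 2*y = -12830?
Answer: 3176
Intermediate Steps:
y = -6415 (y = (1/2)*(-12830) = -6415)
y + (-13707 + Y) = -6415 + (-13707 + 23298) = -6415 + 9591 = 3176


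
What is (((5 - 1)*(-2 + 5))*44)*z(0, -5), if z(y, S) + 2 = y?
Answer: -1056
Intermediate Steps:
z(y, S) = -2 + y
(((5 - 1)*(-2 + 5))*44)*z(0, -5) = (((5 - 1)*(-2 + 5))*44)*(-2 + 0) = ((4*3)*44)*(-2) = (12*44)*(-2) = 528*(-2) = -1056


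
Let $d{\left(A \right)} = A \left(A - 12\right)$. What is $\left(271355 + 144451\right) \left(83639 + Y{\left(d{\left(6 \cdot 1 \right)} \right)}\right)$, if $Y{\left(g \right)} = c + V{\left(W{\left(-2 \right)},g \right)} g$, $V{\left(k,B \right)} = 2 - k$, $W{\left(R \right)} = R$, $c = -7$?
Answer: $34714811328$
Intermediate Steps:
$d{\left(A \right)} = A \left(-12 + A\right)$
$Y{\left(g \right)} = -7 + 4 g$ ($Y{\left(g \right)} = -7 + \left(2 - -2\right) g = -7 + \left(2 + 2\right) g = -7 + 4 g$)
$\left(271355 + 144451\right) \left(83639 + Y{\left(d{\left(6 \cdot 1 \right)} \right)}\right) = \left(271355 + 144451\right) \left(83639 + \left(-7 + 4 \cdot 6 \cdot 1 \left(-12 + 6 \cdot 1\right)\right)\right) = 415806 \left(83639 + \left(-7 + 4 \cdot 6 \left(-12 + 6\right)\right)\right) = 415806 \left(83639 + \left(-7 + 4 \cdot 6 \left(-6\right)\right)\right) = 415806 \left(83639 + \left(-7 + 4 \left(-36\right)\right)\right) = 415806 \left(83639 - 151\right) = 415806 \cdot 83488 = 34714811328$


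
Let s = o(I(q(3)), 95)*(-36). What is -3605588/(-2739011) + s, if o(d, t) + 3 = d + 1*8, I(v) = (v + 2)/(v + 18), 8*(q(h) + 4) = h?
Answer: -55001027932/314986265 ≈ -174.61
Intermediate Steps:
q(h) = -4 + h/8
I(v) = (2 + v)/(18 + v)
o(d, t) = 5 + d (o(d, t) = -3 + (d + 1*8) = -3 + (d + 8) = -3 + (8 + d) = 5 + d)
s = -20232/115 (s = (5 + (2 + (-4 + (⅛)*3))/(18 + (-4 + (⅛)*3)))*(-36) = (5 + (2 + (-4 + 3/8))/(18 + (-4 + 3/8)))*(-36) = (5 + (2 - 29/8)/(18 - 29/8))*(-36) = (5 - 13/8/(115/8))*(-36) = (5 + (8/115)*(-13/8))*(-36) = (5 - 13/115)*(-36) = (562/115)*(-36) = -20232/115 ≈ -175.93)
-3605588/(-2739011) + s = -3605588/(-2739011) - 20232/115 = -3605588*(-1/2739011) - 20232/115 = 3605588/2739011 - 20232/115 = -55001027932/314986265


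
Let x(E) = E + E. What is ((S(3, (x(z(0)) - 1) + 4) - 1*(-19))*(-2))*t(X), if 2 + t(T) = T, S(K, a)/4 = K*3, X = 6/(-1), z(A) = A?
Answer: 880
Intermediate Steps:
x(E) = 2*E
X = -6 (X = 6*(-1) = -6)
S(K, a) = 12*K (S(K, a) = 4*(K*3) = 4*(3*K) = 12*K)
t(T) = -2 + T
((S(3, (x(z(0)) - 1) + 4) - 1*(-19))*(-2))*t(X) = ((12*3 - 1*(-19))*(-2))*(-2 - 6) = ((36 + 19)*(-2))*(-8) = (55*(-2))*(-8) = -110*(-8) = 880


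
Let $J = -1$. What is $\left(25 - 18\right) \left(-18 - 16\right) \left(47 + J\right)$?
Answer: $-10948$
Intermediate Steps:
$\left(25 - 18\right) \left(-18 - 16\right) \left(47 + J\right) = \left(25 - 18\right) \left(-18 - 16\right) \left(47 - 1\right) = 7 \left(-34\right) 46 = \left(-238\right) 46 = -10948$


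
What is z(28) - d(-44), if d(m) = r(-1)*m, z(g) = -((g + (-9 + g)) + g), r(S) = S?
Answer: -119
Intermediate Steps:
z(g) = 9 - 3*g (z(g) = -((-9 + 2*g) + g) = -(-9 + 3*g) = 9 - 3*g)
d(m) = -m
z(28) - d(-44) = (9 - 3*28) - (-1)*(-44) = (9 - 84) - 1*44 = -75 - 44 = -119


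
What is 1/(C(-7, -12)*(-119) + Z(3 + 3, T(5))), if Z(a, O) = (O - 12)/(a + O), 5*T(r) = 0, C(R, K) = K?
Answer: 1/1426 ≈ 0.00070126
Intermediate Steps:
T(r) = 0 (T(r) = (1/5)*0 = 0)
Z(a, O) = (-12 + O)/(O + a)
1/(C(-7, -12)*(-119) + Z(3 + 3, T(5))) = 1/(-12*(-119) + (-12 + 0)/(0 + (3 + 3))) = 1/(1428 - 12/(0 + 6)) = 1/(1428 - 12/6) = 1/(1428 + (1/6)*(-12)) = 1/(1428 - 2) = 1/1426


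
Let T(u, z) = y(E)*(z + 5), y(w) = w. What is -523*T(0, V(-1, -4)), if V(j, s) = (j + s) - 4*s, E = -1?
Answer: 8368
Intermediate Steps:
V(j, s) = j - 3*s
T(u, z) = -5 - z (T(u, z) = -(z + 5) = -(5 + z) = -5 - z)
-523*T(0, V(-1, -4)) = -523*(-5 - (-1 - 3*(-4))) = -523*(-5 - (-1 + 12)) = -523*(-5 - 1*11) = -523*(-5 - 11) = -523*(-16) = 8368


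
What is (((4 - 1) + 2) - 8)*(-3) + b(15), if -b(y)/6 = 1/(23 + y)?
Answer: 168/19 ≈ 8.8421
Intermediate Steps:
b(y) = -6/(23 + y)
(((4 - 1) + 2) - 8)*(-3) + b(15) = (((4 - 1) + 2) - 8)*(-3) - 6/(23 + 15) = ((3 + 2) - 8)*(-3) - 6/38 = (5 - 8)*(-3) - 6*1/38 = -3*(-3) - 3/19 = 9 - 3/19 = 168/19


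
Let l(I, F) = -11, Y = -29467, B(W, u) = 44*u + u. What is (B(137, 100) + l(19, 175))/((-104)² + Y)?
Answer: -4489/18651 ≈ -0.24068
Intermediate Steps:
B(W, u) = 45*u
(B(137, 100) + l(19, 175))/((-104)² + Y) = (45*100 - 11)/((-104)² - 29467) = (4500 - 11)/(10816 - 29467) = 4489/(-18651) = 4489*(-1/18651) = -4489/18651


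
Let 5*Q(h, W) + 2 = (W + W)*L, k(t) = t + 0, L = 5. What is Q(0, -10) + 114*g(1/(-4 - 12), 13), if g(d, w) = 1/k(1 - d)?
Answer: 7386/85 ≈ 86.894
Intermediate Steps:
k(t) = t
Q(h, W) = -2/5 + 2*W (Q(h, W) = -2/5 + ((W + W)*5)/5 = -2/5 + ((2*W)*5)/5 = -2/5 + (10*W)/5 = -2/5 + 2*W)
g(d, w) = 1/(1 - d)
Q(0, -10) + 114*g(1/(-4 - 12), 13) = (-2/5 + 2*(-10)) + 114*(-1/(-1 + 1/(-4 - 12))) = (-2/5 - 20) + 114*(-1/(-1 + 1/(-16))) = -102/5 + 114*(-1/(-1 - 1/16)) = -102/5 + 114*(-1/(-17/16)) = -102/5 + 114*(-1*(-16/17)) = -102/5 + 114*(16/17) = -102/5 + 1824/17 = 7386/85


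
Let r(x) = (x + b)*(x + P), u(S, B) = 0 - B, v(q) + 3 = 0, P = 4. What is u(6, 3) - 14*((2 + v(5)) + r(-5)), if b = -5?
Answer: -129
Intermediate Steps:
v(q) = -3 (v(q) = -3 + 0 = -3)
u(S, B) = -B
r(x) = (-5 + x)*(4 + x) (r(x) = (x - 5)*(x + 4) = (-5 + x)*(4 + x))
u(6, 3) - 14*((2 + v(5)) + r(-5)) = -1*3 - 14*((2 - 3) + (-20 + (-5)² - 1*(-5))) = -3 - 14*(-1 + (-20 + 25 + 5)) = -3 - 14*(-1 + 10) = -3 - 14*9 = -3 - 126 = -129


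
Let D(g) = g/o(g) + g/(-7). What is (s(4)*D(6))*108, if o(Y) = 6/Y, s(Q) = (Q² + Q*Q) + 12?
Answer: 171072/7 ≈ 24439.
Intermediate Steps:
s(Q) = 12 + 2*Q² (s(Q) = (Q² + Q²) + 12 = 2*Q² + 12 = 12 + 2*Q²)
D(g) = -g/7 + g²/6 (D(g) = g/((6/g)) + g/(-7) = g*(g/6) + g*(-⅐) = g²/6 - g/7 = -g/7 + g²/6)
(s(4)*D(6))*108 = ((12 + 2*4²)*((1/42)*6*(-6 + 7*6)))*108 = ((12 + 2*16)*((1/42)*6*(-6 + 42)))*108 = ((12 + 32)*((1/42)*6*36))*108 = (44*(36/7))*108 = (1584/7)*108 = 171072/7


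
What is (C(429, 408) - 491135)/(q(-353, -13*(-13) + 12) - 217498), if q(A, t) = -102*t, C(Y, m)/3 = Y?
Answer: 61231/29495 ≈ 2.0760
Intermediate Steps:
C(Y, m) = 3*Y
(C(429, 408) - 491135)/(q(-353, -13*(-13) + 12) - 217498) = (3*429 - 491135)/(-102*(-13*(-13) + 12) - 217498) = (1287 - 491135)/(-102*(169 + 12) - 217498) = -489848/(-102*181 - 217498) = -489848/(-18462 - 217498) = -489848/(-235960) = -489848*(-1/235960) = 61231/29495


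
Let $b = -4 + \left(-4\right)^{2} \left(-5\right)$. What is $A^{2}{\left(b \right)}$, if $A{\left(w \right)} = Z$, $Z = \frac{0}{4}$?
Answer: $0$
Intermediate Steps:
$b = -84$ ($b = -4 + 16 \left(-5\right) = -4 - 80 = -84$)
$Z = 0$ ($Z = 0 \cdot \frac{1}{4} = 0$)
$A{\left(w \right)} = 0$
$A^{2}{\left(b \right)} = 0^{2} = 0$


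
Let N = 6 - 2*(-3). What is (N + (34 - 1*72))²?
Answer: 676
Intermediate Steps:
N = 12 (N = 6 + 6 = 12)
(N + (34 - 1*72))² = (12 + (34 - 1*72))² = (12 + (34 - 72))² = (12 - 38)² = (-26)² = 676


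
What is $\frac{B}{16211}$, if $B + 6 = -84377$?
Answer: $- \frac{6491}{1247} \approx -5.2053$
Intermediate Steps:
$B = -84383$ ($B = -6 - 84377 = -84383$)
$\frac{B}{16211} = - \frac{84383}{16211} = \left(-84383\right) \frac{1}{16211} = - \frac{6491}{1247}$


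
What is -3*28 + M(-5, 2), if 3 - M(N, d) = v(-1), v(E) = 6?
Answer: -87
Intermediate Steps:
M(N, d) = -3 (M(N, d) = 3 - 1*6 = 3 - 6 = -3)
-3*28 + M(-5, 2) = -3*28 - 3 = -84 - 3 = -87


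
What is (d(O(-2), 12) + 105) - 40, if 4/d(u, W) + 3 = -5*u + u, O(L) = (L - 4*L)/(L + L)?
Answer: 199/3 ≈ 66.333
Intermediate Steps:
O(L) = -3/2 (O(L) = (-3*L)/((2*L)) = (-3*L)*(1/(2*L)) = -3/2)
d(u, W) = 4/(-3 - 4*u) (d(u, W) = 4/(-3 + (-5*u + u)) = 4/(-3 - 4*u))
(d(O(-2), 12) + 105) - 40 = (-4/(3 + 4*(-3/2)) + 105) - 40 = (-4/(3 - 6) + 105) - 40 = (-4/(-3) + 105) - 40 = (-4*(-⅓) + 105) - 40 = (4/3 + 105) - 40 = 319/3 - 40 = 199/3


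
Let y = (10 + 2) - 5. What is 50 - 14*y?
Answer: -48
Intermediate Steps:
y = 7 (y = 12 - 5 = 7)
50 - 14*y = 50 - 14*7 = 50 - 98 = -48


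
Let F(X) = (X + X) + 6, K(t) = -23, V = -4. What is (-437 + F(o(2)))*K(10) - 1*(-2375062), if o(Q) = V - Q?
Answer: 2385251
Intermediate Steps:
o(Q) = -4 - Q
F(X) = 6 + 2*X (F(X) = 2*X + 6 = 6 + 2*X)
(-437 + F(o(2)))*K(10) - 1*(-2375062) = (-437 + (6 + 2*(-4 - 1*2)))*(-23) - 1*(-2375062) = (-437 + (6 + 2*(-4 - 2)))*(-23) + 2375062 = (-437 + (6 + 2*(-6)))*(-23) + 2375062 = (-437 + (6 - 12))*(-23) + 2375062 = (-437 - 6)*(-23) + 2375062 = -443*(-23) + 2375062 = 10189 + 2375062 = 2385251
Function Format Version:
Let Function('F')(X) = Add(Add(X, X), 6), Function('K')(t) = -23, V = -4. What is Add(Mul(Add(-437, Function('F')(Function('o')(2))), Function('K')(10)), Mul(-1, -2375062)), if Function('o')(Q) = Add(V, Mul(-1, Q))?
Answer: 2385251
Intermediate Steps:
Function('o')(Q) = Add(-4, Mul(-1, Q))
Function('F')(X) = Add(6, Mul(2, X)) (Function('F')(X) = Add(Mul(2, X), 6) = Add(6, Mul(2, X)))
Add(Mul(Add(-437, Function('F')(Function('o')(2))), Function('K')(10)), Mul(-1, -2375062)) = Add(Mul(Add(-437, Add(6, Mul(2, Add(-4, Mul(-1, 2))))), -23), Mul(-1, -2375062)) = Add(Mul(Add(-437, Add(6, Mul(2, Add(-4, -2)))), -23), 2375062) = Add(Mul(Add(-437, Add(6, Mul(2, -6))), -23), 2375062) = Add(Mul(Add(-437, Add(6, -12)), -23), 2375062) = Add(Mul(Add(-437, -6), -23), 2375062) = Add(Mul(-443, -23), 2375062) = Add(10189, 2375062) = 2385251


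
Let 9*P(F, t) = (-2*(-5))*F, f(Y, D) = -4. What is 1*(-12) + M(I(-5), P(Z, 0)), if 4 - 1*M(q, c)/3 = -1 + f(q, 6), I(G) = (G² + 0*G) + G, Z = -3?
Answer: 15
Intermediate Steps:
P(F, t) = 10*F/9 (P(F, t) = ((-2*(-5))*F)/9 = (10*F)/9 = 10*F/9)
I(G) = G + G² (I(G) = (G² + 0) + G = G² + G = G + G²)
M(q, c) = 27 (M(q, c) = 12 - 3*(-1 - 4) = 12 - 3*(-5) = 12 + 15 = 27)
1*(-12) + M(I(-5), P(Z, 0)) = 1*(-12) + 27 = -12 + 27 = 15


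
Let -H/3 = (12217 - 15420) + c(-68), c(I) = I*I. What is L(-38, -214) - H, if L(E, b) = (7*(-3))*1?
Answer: 4242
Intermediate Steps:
c(I) = I²
L(E, b) = -21 (L(E, b) = -21*1 = -21)
H = -4263 (H = -3*((12217 - 15420) + (-68)²) = -3*(-3203 + 4624) = -3*1421 = -4263)
L(-38, -214) - H = -21 - 1*(-4263) = -21 + 4263 = 4242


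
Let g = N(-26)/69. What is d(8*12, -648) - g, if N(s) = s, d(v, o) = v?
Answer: 6650/69 ≈ 96.377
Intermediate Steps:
g = -26/69 ≈ -0.37681
d(8*12, -648) - g = 8*12 - 1*(-26/69) = 96 + 26/69 = 6650/69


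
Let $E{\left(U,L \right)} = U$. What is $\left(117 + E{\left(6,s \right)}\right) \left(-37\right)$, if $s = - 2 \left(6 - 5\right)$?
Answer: $-4551$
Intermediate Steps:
$s = -2$ ($s = \left(-2\right) 1 = -2$)
$\left(117 + E{\left(6,s \right)}\right) \left(-37\right) = \left(117 + 6\right) \left(-37\right) = 123 \left(-37\right) = -4551$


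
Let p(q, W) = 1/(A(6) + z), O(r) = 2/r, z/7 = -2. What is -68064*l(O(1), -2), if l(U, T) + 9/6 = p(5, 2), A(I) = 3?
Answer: 1191120/11 ≈ 1.0828e+5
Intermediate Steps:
z = -14 (z = 7*(-2) = -14)
p(q, W) = -1/11 (p(q, W) = 1/(3 - 14) = 1/(-11) = -1/11)
l(U, T) = -35/22 (l(U, T) = -3/2 - 1/11 = -35/22)
-68064*l(O(1), -2) = -68064*(-35/22) = 1191120/11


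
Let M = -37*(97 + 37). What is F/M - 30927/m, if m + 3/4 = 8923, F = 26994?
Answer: -788366565/88473031 ≈ -8.9108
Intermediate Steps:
m = 35689/4 (m = -¾ + 8923 = 35689/4 ≈ 8922.3)
M = -4958 (M = -37*134 = -4958)
F/M - 30927/m = 26994/(-4958) - 30927/35689/4 = 26994*(-1/4958) - 30927*4/35689 = -13497/2479 - 123708/35689 = -788366565/88473031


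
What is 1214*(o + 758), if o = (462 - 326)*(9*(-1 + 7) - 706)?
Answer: -106727596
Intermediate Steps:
o = -88672 (o = 136*(9*6 - 706) = 136*(54 - 706) = 136*(-652) = -88672)
1214*(o + 758) = 1214*(-88672 + 758) = 1214*(-87914) = -106727596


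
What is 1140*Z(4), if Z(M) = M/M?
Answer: 1140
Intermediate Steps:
Z(M) = 1
1140*Z(4) = 1140*1 = 1140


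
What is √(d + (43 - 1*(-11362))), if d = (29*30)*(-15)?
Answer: I*√1645 ≈ 40.559*I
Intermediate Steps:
d = -13050 (d = 870*(-15) = -13050)
√(d + (43 - 1*(-11362))) = √(-13050 + (43 - 1*(-11362))) = √(-13050 + (43 + 11362)) = √(-13050 + 11405) = √(-1645) = I*√1645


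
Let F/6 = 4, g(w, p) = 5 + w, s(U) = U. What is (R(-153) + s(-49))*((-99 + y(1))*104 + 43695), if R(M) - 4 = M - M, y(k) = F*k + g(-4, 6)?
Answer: -1619955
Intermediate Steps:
F = 24 (F = 6*4 = 24)
y(k) = 1 + 24*k (y(k) = 24*k + (5 - 4) = 24*k + 1 = 1 + 24*k)
R(M) = 4 (R(M) = 4 + (M - M) = 4 + 0 = 4)
(R(-153) + s(-49))*((-99 + y(1))*104 + 43695) = (4 - 49)*((-99 + (1 + 24*1))*104 + 43695) = -45*((-99 + (1 + 24))*104 + 43695) = -45*((-99 + 25)*104 + 43695) = -45*(-74*104 + 43695) = -45*(-7696 + 43695) = -45*35999 = -1619955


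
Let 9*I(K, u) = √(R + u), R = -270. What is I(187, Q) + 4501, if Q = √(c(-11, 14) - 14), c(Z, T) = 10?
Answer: 4501 + √(-270 + 2*I)/9 ≈ 4501.0 + 1.8258*I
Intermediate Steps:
Q = 2*I (Q = √(10 - 14) = √(-4) = 2*I ≈ 2.0*I)
I(K, u) = √(-270 + u)/9
I(187, Q) + 4501 = √(-270 + 2*I)/9 + 4501 = 4501 + √(-270 + 2*I)/9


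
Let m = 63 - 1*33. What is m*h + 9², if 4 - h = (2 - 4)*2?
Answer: 321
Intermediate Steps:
m = 30 (m = 63 - 33 = 30)
h = 8 (h = 4 - (2 - 4)*2 = 4 - (-2)*2 = 4 - 1*(-4) = 4 + 4 = 8)
m*h + 9² = 30*8 + 9² = 240 + 81 = 321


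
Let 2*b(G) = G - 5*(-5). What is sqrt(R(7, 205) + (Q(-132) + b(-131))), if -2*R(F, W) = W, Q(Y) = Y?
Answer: 5*I*sqrt(46)/2 ≈ 16.956*I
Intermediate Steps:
b(G) = 25/2 + G/2 (b(G) = (G - 5*(-5))/2 = (G + 25)/2 = (25 + G)/2 = 25/2 + G/2)
R(F, W) = -W/2
sqrt(R(7, 205) + (Q(-132) + b(-131))) = sqrt(-1/2*205 + (-132 + (25/2 + (1/2)*(-131)))) = sqrt(-205/2 + (-132 + (25/2 - 131/2))) = sqrt(-205/2 + (-132 - 53)) = sqrt(-205/2 - 185) = sqrt(-575/2) = 5*I*sqrt(46)/2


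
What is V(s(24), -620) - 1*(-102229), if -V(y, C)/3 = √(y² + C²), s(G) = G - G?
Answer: 100369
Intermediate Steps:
s(G) = 0
V(y, C) = -3*√(C² + y²) (V(y, C) = -3*√(y² + C²) = -3*√(C² + y²))
V(s(24), -620) - 1*(-102229) = -3*√((-620)² + 0²) - 1*(-102229) = -3*√(384400 + 0) + 102229 = -3*√384400 + 102229 = -3*620 + 102229 = -1860 + 102229 = 100369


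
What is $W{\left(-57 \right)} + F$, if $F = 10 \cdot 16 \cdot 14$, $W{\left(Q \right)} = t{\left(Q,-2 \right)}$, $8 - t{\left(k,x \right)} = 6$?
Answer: $2242$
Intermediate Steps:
$t{\left(k,x \right)} = 2$ ($t{\left(k,x \right)} = 8 - 6 = 2$)
$W{\left(Q \right)} = 2$
$F = 2240$ ($F = 160 \cdot 14 = 2240$)
$W{\left(-57 \right)} + F = 2 + 2240 = 2242$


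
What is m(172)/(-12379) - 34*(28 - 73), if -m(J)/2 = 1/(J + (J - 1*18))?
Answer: 3087198811/2017777 ≈ 1530.0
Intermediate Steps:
m(J) = -2/(-18 + 2*J) (m(J) = -2/(J + (J - 1*18)) = -2/(J + (J - 18)) = -2/(J + (-18 + J)) = -2/(-18 + 2*J))
m(172)/(-12379) - 34*(28 - 73) = -1/(-9 + 172)/(-12379) - 34*(28 - 73) = -1/163*(-1/12379) - 34*(-45) = -1*1/163*(-1/12379) + 1530 = -1/163*(-1/12379) + 1530 = 1/2017777 + 1530 = 3087198811/2017777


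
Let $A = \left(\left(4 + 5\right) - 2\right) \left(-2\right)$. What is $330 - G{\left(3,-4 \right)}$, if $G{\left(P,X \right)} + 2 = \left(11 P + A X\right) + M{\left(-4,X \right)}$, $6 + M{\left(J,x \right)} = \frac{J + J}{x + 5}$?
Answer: $257$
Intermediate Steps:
$M{\left(J,x \right)} = -6 + \frac{2 J}{5 + x}$ ($M{\left(J,x \right)} = -6 + \frac{J + J}{x + 5} = -6 + \frac{2 J}{5 + x}$)
$A = -14$ ($A = \left(9 - 2\right) \left(-2\right) = 7 \left(-2\right) = -14$)
$G{\left(P,X \right)} = -2 - 14 X + 11 P + \frac{2 \left(-19 - 3 X\right)}{5 + X}$ ($G{\left(P,X \right)} = -2 + \left(\left(11 P - 14 X\right) + \frac{2 \left(-15 - 4 - 3 X\right)}{5 + X}\right) = -2 + \left(\left(- 14 X + 11 P\right) + \frac{2 \left(-19 - 3 X\right)}{5 + X}\right) = -2 + \left(- 14 X + 11 P + \frac{2 \left(-19 - 3 X\right)}{5 + X}\right) = -2 - 14 X + 11 P + \frac{2 \left(-19 - 3 X\right)}{5 + X}$)
$330 - G{\left(3,-4 \right)} = 330 - \frac{-38 - -24 + \left(5 - 4\right) \left(-2 - -56 + 11 \cdot 3\right)}{5 - 4} = 330 - \frac{-38 + 24 + 1 \left(-2 + 56 + 33\right)}{1} = 330 - 1 \left(-38 + 24 + 1 \cdot 87\right) = 330 - 1 \left(-38 + 24 + 87\right) = 330 - 1 \cdot 73 = 330 - 73 = 257$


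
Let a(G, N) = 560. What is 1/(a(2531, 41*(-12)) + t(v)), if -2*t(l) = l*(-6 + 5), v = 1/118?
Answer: 236/132161 ≈ 0.0017857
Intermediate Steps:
v = 1/118 ≈ 0.0084746
t(l) = l/2 (t(l) = -l*(-6 + 5)/2 = -l*(-1)/2 = -(-1)*l/2 = l/2)
1/(a(2531, 41*(-12)) + t(v)) = 1/(560 + (½)*(1/118)) = 1/(560 + 1/236) = 1/(132161/236) = 236/132161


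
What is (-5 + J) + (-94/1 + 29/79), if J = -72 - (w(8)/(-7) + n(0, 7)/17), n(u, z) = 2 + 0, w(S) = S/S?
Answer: -1603883/9401 ≈ -170.61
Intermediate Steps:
w(S) = 1
n(u, z) = 2
J = -8565/119 (J = -72 - (1/(-7) + 2/17) = -72 - (1*(-⅐) + 2*(1/17)) = -72 - (-⅐ + 2/17) = -72 - 1*(-3/119) = -72 + 3/119 = -8565/119 ≈ -71.975)
(-5 + J) + (-94/1 + 29/79) = (-5 - 8565/119) + (-94/1 + 29/79) = -9160/119 + (-94*1 + 29*(1/79)) = -9160/119 + (-94 + 29/79) = -9160/119 - 7397/79 = -1603883/9401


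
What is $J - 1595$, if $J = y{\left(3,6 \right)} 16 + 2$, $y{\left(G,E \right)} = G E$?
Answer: $-1305$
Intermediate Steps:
$y{\left(G,E \right)} = E G$
$J = 290$ ($J = 6 \cdot 3 \cdot 16 + 2 = 18 \cdot 16 + 2 = 288 + 2 = 290$)
$J - 1595 = 290 - 1595 = -1305$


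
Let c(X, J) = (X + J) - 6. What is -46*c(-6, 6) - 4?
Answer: 272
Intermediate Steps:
c(X, J) = -6 + J + X (c(X, J) = (J + X) - 6 = -6 + J + X)
-46*c(-6, 6) - 4 = -46*(-6 + 6 - 6) - 4 = -46*(-6) - 4 = 276 - 4 = 272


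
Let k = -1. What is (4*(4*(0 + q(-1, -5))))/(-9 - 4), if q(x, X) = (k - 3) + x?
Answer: 80/13 ≈ 6.1538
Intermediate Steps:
q(x, X) = -4 + x (q(x, X) = (-1 - 3) + x = -4 + x)
(4*(4*(0 + q(-1, -5))))/(-9 - 4) = (4*(4*(0 + (-4 - 1))))/(-9 - 4) = (4*(4*(0 - 5)))/(-13) = (4*(4*(-5)))*(-1/13) = (4*(-20))*(-1/13) = -80*(-1/13) = 80/13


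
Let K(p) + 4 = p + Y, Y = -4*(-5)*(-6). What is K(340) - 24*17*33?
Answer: -13248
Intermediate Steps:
Y = -120 (Y = 20*(-6) = -120)
K(p) = -124 + p (K(p) = -4 + (p - 120) = -4 + (-120 + p) = -124 + p)
K(340) - 24*17*33 = (-124 + 340) - 24*17*33 = 216 - 408*33 = 216 - 1*13464 = 216 - 13464 = -13248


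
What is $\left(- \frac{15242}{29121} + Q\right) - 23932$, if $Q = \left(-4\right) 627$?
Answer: $- \frac{769974482}{29121} \approx -26441.0$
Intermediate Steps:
$Q = -2508$
$\left(- \frac{15242}{29121} + Q\right) - 23932 = \left(- \frac{15242}{29121} - 2508\right) - 23932 = - \frac{73050710}{29121} - 23932 = - \frac{769974482}{29121}$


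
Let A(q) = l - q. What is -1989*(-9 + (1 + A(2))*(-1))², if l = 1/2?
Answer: -574821/4 ≈ -1.4371e+5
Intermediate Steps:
l = ½ ≈ 0.50000
A(q) = ½ - q
-1989*(-9 + (1 + A(2))*(-1))² = -1989*(-9 + (1 + (½ - 1*2))*(-1))² = -1989*(-9 + (1 + (½ - 2))*(-1))² = -1989*(-9 + (1 - 3/2)*(-1))² = -1989*(-9 - ½*(-1))² = -1989*(-9 + ½)² = -1989*(-17/2)² = -1989*289/4 = -574821/4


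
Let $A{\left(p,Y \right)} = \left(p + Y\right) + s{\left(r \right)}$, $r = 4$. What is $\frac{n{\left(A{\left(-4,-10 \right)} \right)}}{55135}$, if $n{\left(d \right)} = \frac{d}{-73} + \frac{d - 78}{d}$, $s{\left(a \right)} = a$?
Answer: $\frac{3262}{20124275} \approx 0.00016209$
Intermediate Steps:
$A{\left(p,Y \right)} = 4 + Y + p$ ($A{\left(p,Y \right)} = \left(p + Y\right) + 4 = \left(Y + p\right) + 4 = 4 + Y + p$)
$n{\left(d \right)} = - \frac{d}{73} + \frac{-78 + d}{d}$ ($n{\left(d \right)} = d \left(- \frac{1}{73}\right) + \frac{-78 + d}{d} = - \frac{d}{73} + \frac{-78 + d}{d}$)
$\frac{n{\left(A{\left(-4,-10 \right)} \right)}}{55135} = \frac{1 - \frac{78}{4 - 10 - 4} - \frac{4 - 10 - 4}{73}}{55135} = \left(1 - \frac{78}{-10} - - \frac{10}{73}\right) \frac{1}{55135} = \left(1 - - \frac{39}{5} + \frac{10}{73}\right) \frac{1}{55135} = \left(1 + \frac{39}{5} + \frac{10}{73}\right) \frac{1}{55135} = \frac{3262}{365} \cdot \frac{1}{55135} = \frac{3262}{20124275}$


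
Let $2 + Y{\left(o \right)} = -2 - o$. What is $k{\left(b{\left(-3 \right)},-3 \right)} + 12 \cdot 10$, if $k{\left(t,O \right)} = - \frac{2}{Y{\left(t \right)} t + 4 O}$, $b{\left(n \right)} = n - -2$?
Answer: $\frac{1082}{9} \approx 120.22$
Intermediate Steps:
$Y{\left(o \right)} = -4 - o$ ($Y{\left(o \right)} = -2 - \left(2 + o\right) = -4 - o$)
$b{\left(n \right)} = 2 + n$ ($b{\left(n \right)} = n + 2 = 2 + n$)
$k{\left(t,O \right)} = - \frac{2}{4 O + t \left(-4 - t\right)}$ ($k{\left(t,O \right)} = - \frac{2}{\left(-4 - t\right) t + 4 O} = - \frac{2}{t \left(-4 - t\right) + 4 O} = - \frac{2}{4 O + t \left(-4 - t\right)}$)
$k{\left(b{\left(-3 \right)},-3 \right)} + 12 \cdot 10 = - \frac{2}{4 \left(-3\right) - \left(2 - 3\right) \left(4 + \left(2 - 3\right)\right)} + 12 \cdot 10 = - \frac{2}{-12 - - (4 - 1)} + 120 = - \frac{2}{-12 - \left(-1\right) 3} + 120 = - \frac{2}{-12 + 3} + 120 = - \frac{2}{-9} + 120 = \left(-2\right) \left(- \frac{1}{9}\right) + 120 = \frac{2}{9} + 120 = \frac{1082}{9}$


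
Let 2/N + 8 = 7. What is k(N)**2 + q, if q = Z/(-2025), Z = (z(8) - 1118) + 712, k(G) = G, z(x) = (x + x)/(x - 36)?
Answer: 59546/14175 ≈ 4.2008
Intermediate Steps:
z(x) = 2*x/(-36 + x) (z(x) = (2*x)/(-36 + x) = 2*x/(-36 + x))
N = -2 (N = 2/(-8 + 7) = 2/(-1) = 2*(-1) = -2)
Z = -2846/7 (Z = (2*8/(-36 + 8) - 1118) + 712 = (2*8/(-28) - 1118) + 712 = (2*8*(-1/28) - 1118) + 712 = (-4/7 - 1118) + 712 = -7830/7 + 712 = -2846/7 ≈ -406.57)
q = 2846/14175 (q = -2846/7/(-2025) = -2846/7*(-1/2025) = 2846/14175 ≈ 0.20078)
k(N)**2 + q = (-2)**2 + 2846/14175 = 4 + 2846/14175 = 59546/14175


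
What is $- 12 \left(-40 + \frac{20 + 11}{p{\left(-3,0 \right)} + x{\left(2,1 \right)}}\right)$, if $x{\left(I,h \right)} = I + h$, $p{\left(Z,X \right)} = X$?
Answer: $356$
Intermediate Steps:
$- 12 \left(-40 + \frac{20 + 11}{p{\left(-3,0 \right)} + x{\left(2,1 \right)}}\right) = - 12 \left(-40 + \frac{20 + 11}{0 + \left(2 + 1\right)}\right) = - 12 \left(-40 + \frac{31}{0 + 3}\right) = - 12 \left(-40 + \frac{31}{3}\right) = \left(-12\right) \left(- \frac{89}{3}\right) = 356$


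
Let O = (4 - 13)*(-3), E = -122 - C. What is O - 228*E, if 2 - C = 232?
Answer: -24597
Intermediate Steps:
C = -230 (C = 2 - 1*232 = 2 - 232 = -230)
E = 108 (E = -122 - 1*(-230) = -122 + 230 = 108)
O = 27 (O = -9*(-3) = 27)
O - 228*E = 27 - 228*108 = 27 - 24624 = -24597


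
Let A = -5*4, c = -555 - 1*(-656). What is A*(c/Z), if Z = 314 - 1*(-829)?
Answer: -2020/1143 ≈ -1.7673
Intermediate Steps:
c = 101 (c = -555 + 656 = 101)
Z = 1143 (Z = 314 + 829 = 1143)
A = -20
A*(c/Z) = -2020/1143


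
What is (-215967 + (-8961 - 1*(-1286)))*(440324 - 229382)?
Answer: -47175490764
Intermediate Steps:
(-215967 + (-8961 - 1*(-1286)))*(440324 - 229382) = (-215967 + (-8961 + 1286))*210942 = (-215967 - 7675)*210942 = -223642*210942 = -47175490764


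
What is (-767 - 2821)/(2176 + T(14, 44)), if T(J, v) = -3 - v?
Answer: -3588/2129 ≈ -1.6853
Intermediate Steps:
(-767 - 2821)/(2176 + T(14, 44)) = (-767 - 2821)/(2176 + (-3 - 1*44)) = -3588/(2176 + (-3 - 44)) = -3588/(2176 - 47) = -3588/2129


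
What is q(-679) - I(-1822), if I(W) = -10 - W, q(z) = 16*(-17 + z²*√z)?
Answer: -2084 + 7376656*I*√679 ≈ -2084.0 + 1.9222e+8*I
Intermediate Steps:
q(z) = -272 + 16*z^(5/2) (q(z) = 16*(-17 + z^(5/2)) = -272 + 16*z^(5/2))
q(-679) - I(-1822) = (-272 + 16*(-679)^(5/2)) - (-10 - 1*(-1822)) = (-272 + 16*(461041*I*√679)) - (-10 + 1822) = (-272 + 7376656*I*√679) - 1*1812 = (-272 + 7376656*I*√679) - 1812 = -2084 + 7376656*I*√679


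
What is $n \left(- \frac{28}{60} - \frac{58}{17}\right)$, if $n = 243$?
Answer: $- \frac{80109}{85} \approx -942.46$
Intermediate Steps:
$n \left(- \frac{28}{60} - \frac{58}{17}\right) = 243 \left(- \frac{28}{60} - \frac{58}{17}\right) = 243 \left(\left(-28\right) \frac{1}{60} - \frac{58}{17}\right) = 243 \left(- \frac{7}{15} - \frac{58}{17}\right) = 243 \left(- \frac{989}{255}\right) = - \frac{80109}{85}$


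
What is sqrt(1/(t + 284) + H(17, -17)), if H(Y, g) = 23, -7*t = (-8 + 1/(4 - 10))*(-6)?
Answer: 6*sqrt(49029)/277 ≈ 4.7962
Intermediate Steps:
t = -7 (t = -(-8 + 1/(4 - 10))*(-6)/7 = -(-8 + 1/(-6))*(-6)/7 = -(-8 - 1/6)*(-6)/7 = -(-7)*(-6)/6 = -1/7*49 = -7)
sqrt(1/(t + 284) + H(17, -17)) = sqrt(1/(-7 + 284) + 23) = sqrt(1/277 + 23) = sqrt(6372/277) = 6*sqrt(49029)/277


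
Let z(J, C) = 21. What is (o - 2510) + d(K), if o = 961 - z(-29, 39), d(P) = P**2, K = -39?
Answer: -49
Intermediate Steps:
o = 940 (o = 961 - 1*21 = 961 - 21 = 940)
(o - 2510) + d(K) = (940 - 2510) + (-39)**2 = -1570 + 1521 = -49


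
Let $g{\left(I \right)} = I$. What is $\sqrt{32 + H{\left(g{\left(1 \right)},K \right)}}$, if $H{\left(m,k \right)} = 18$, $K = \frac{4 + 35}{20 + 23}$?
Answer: $5 \sqrt{2} \approx 7.0711$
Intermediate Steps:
$K = \frac{39}{43} \approx 0.90698$
$\sqrt{32 + H{\left(g{\left(1 \right)},K \right)}} = \sqrt{32 + 18} = \sqrt{50} = 5 \sqrt{2}$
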